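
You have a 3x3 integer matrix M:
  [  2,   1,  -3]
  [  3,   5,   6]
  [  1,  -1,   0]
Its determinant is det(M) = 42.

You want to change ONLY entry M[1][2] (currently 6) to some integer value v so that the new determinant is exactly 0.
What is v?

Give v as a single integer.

Answer: -8

Derivation:
det is linear in entry M[1][2]: det = old_det + (v - 6) * C_12
Cofactor C_12 = 3
Want det = 0: 42 + (v - 6) * 3 = 0
  (v - 6) = -42 / 3 = -14
  v = 6 + (-14) = -8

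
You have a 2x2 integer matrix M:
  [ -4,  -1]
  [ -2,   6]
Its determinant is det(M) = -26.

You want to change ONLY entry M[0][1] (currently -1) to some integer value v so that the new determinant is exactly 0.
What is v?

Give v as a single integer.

Answer: 12

Derivation:
det is linear in entry M[0][1]: det = old_det + (v - -1) * C_01
Cofactor C_01 = 2
Want det = 0: -26 + (v - -1) * 2 = 0
  (v - -1) = 26 / 2 = 13
  v = -1 + (13) = 12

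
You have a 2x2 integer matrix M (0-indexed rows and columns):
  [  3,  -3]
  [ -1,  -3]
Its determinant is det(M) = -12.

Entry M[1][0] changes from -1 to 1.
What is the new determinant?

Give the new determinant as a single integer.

det is linear in row 1: changing M[1][0] by delta changes det by delta * cofactor(1,0).
Cofactor C_10 = (-1)^(1+0) * minor(1,0) = 3
Entry delta = 1 - -1 = 2
Det delta = 2 * 3 = 6
New det = -12 + 6 = -6

Answer: -6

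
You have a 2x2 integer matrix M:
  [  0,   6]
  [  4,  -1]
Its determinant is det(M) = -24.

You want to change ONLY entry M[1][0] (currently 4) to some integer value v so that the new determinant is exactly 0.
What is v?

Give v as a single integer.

Answer: 0

Derivation:
det is linear in entry M[1][0]: det = old_det + (v - 4) * C_10
Cofactor C_10 = -6
Want det = 0: -24 + (v - 4) * -6 = 0
  (v - 4) = 24 / -6 = -4
  v = 4 + (-4) = 0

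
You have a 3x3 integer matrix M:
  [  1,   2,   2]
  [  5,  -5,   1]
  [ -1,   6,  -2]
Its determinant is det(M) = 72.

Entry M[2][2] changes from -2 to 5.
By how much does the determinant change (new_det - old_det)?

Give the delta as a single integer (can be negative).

Answer: -105

Derivation:
Cofactor C_22 = -15
Entry delta = 5 - -2 = 7
Det delta = entry_delta * cofactor = 7 * -15 = -105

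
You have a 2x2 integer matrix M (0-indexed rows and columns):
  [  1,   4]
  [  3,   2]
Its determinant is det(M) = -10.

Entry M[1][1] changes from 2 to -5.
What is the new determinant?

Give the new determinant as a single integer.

Answer: -17

Derivation:
det is linear in row 1: changing M[1][1] by delta changes det by delta * cofactor(1,1).
Cofactor C_11 = (-1)^(1+1) * minor(1,1) = 1
Entry delta = -5 - 2 = -7
Det delta = -7 * 1 = -7
New det = -10 + -7 = -17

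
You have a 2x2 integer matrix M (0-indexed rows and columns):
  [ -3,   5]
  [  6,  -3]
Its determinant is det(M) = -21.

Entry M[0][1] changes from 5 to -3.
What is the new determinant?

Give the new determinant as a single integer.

det is linear in row 0: changing M[0][1] by delta changes det by delta * cofactor(0,1).
Cofactor C_01 = (-1)^(0+1) * minor(0,1) = -6
Entry delta = -3 - 5 = -8
Det delta = -8 * -6 = 48
New det = -21 + 48 = 27

Answer: 27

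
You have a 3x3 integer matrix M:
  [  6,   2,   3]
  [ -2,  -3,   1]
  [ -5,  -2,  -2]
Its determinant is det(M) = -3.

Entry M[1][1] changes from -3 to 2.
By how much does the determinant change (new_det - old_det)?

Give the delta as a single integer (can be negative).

Cofactor C_11 = 3
Entry delta = 2 - -3 = 5
Det delta = entry_delta * cofactor = 5 * 3 = 15

Answer: 15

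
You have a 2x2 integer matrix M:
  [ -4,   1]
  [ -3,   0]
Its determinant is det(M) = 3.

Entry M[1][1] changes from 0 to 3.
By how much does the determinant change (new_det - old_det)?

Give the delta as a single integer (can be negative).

Answer: -12

Derivation:
Cofactor C_11 = -4
Entry delta = 3 - 0 = 3
Det delta = entry_delta * cofactor = 3 * -4 = -12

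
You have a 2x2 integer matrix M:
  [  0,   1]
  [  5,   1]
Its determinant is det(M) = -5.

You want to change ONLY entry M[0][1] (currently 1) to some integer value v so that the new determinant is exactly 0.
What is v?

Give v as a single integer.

det is linear in entry M[0][1]: det = old_det + (v - 1) * C_01
Cofactor C_01 = -5
Want det = 0: -5 + (v - 1) * -5 = 0
  (v - 1) = 5 / -5 = -1
  v = 1 + (-1) = 0

Answer: 0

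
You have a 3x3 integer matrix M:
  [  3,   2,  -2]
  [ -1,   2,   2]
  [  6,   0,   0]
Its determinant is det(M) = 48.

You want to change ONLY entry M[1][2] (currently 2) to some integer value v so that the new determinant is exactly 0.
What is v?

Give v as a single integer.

det is linear in entry M[1][2]: det = old_det + (v - 2) * C_12
Cofactor C_12 = 12
Want det = 0: 48 + (v - 2) * 12 = 0
  (v - 2) = -48 / 12 = -4
  v = 2 + (-4) = -2

Answer: -2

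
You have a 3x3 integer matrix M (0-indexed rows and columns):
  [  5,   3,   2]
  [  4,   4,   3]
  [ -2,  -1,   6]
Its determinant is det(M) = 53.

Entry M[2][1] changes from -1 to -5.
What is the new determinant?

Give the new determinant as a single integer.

det is linear in row 2: changing M[2][1] by delta changes det by delta * cofactor(2,1).
Cofactor C_21 = (-1)^(2+1) * minor(2,1) = -7
Entry delta = -5 - -1 = -4
Det delta = -4 * -7 = 28
New det = 53 + 28 = 81

Answer: 81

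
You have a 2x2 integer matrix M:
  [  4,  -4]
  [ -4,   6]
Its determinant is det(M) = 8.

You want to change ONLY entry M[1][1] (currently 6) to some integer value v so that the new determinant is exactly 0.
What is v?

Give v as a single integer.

Answer: 4

Derivation:
det is linear in entry M[1][1]: det = old_det + (v - 6) * C_11
Cofactor C_11 = 4
Want det = 0: 8 + (v - 6) * 4 = 0
  (v - 6) = -8 / 4 = -2
  v = 6 + (-2) = 4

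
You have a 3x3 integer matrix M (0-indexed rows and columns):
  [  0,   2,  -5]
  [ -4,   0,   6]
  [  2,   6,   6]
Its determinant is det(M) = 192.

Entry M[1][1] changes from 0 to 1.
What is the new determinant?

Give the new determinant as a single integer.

det is linear in row 1: changing M[1][1] by delta changes det by delta * cofactor(1,1).
Cofactor C_11 = (-1)^(1+1) * minor(1,1) = 10
Entry delta = 1 - 0 = 1
Det delta = 1 * 10 = 10
New det = 192 + 10 = 202

Answer: 202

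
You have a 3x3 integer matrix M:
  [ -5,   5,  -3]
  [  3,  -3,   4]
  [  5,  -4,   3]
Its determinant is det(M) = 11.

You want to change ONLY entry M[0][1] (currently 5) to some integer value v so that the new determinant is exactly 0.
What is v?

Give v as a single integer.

Answer: 4

Derivation:
det is linear in entry M[0][1]: det = old_det + (v - 5) * C_01
Cofactor C_01 = 11
Want det = 0: 11 + (v - 5) * 11 = 0
  (v - 5) = -11 / 11 = -1
  v = 5 + (-1) = 4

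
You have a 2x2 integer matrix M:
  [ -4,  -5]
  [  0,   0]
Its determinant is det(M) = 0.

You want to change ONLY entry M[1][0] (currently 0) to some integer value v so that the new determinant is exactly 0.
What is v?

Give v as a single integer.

Answer: 0

Derivation:
det is linear in entry M[1][0]: det = old_det + (v - 0) * C_10
Cofactor C_10 = 5
Want det = 0: 0 + (v - 0) * 5 = 0
  (v - 0) = 0 / 5 = 0
  v = 0 + (0) = 0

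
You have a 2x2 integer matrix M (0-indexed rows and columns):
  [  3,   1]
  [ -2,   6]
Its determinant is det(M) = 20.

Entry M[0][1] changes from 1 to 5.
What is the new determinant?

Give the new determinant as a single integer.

Answer: 28

Derivation:
det is linear in row 0: changing M[0][1] by delta changes det by delta * cofactor(0,1).
Cofactor C_01 = (-1)^(0+1) * minor(0,1) = 2
Entry delta = 5 - 1 = 4
Det delta = 4 * 2 = 8
New det = 20 + 8 = 28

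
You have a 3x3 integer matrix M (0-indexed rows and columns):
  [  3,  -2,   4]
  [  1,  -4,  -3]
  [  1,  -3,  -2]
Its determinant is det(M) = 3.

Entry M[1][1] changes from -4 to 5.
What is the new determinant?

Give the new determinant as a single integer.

det is linear in row 1: changing M[1][1] by delta changes det by delta * cofactor(1,1).
Cofactor C_11 = (-1)^(1+1) * minor(1,1) = -10
Entry delta = 5 - -4 = 9
Det delta = 9 * -10 = -90
New det = 3 + -90 = -87

Answer: -87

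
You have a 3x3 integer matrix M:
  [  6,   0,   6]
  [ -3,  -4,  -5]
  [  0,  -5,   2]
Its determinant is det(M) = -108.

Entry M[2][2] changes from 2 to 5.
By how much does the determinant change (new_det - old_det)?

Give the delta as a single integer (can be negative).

Cofactor C_22 = -24
Entry delta = 5 - 2 = 3
Det delta = entry_delta * cofactor = 3 * -24 = -72

Answer: -72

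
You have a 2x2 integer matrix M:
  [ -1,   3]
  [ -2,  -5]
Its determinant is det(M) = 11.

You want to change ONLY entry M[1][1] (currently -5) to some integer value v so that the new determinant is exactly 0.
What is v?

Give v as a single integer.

Answer: 6

Derivation:
det is linear in entry M[1][1]: det = old_det + (v - -5) * C_11
Cofactor C_11 = -1
Want det = 0: 11 + (v - -5) * -1 = 0
  (v - -5) = -11 / -1 = 11
  v = -5 + (11) = 6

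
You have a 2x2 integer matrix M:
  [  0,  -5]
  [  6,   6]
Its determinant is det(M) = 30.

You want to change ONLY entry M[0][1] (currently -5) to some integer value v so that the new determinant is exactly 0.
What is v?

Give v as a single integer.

Answer: 0

Derivation:
det is linear in entry M[0][1]: det = old_det + (v - -5) * C_01
Cofactor C_01 = -6
Want det = 0: 30 + (v - -5) * -6 = 0
  (v - -5) = -30 / -6 = 5
  v = -5 + (5) = 0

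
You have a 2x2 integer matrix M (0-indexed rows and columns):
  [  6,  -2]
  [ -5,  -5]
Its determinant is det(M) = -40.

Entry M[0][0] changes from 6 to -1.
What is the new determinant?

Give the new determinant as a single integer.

det is linear in row 0: changing M[0][0] by delta changes det by delta * cofactor(0,0).
Cofactor C_00 = (-1)^(0+0) * minor(0,0) = -5
Entry delta = -1 - 6 = -7
Det delta = -7 * -5 = 35
New det = -40 + 35 = -5

Answer: -5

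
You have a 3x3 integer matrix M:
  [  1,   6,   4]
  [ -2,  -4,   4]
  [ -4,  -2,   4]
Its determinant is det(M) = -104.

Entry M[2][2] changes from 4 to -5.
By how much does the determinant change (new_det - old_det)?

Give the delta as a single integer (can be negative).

Answer: -72

Derivation:
Cofactor C_22 = 8
Entry delta = -5 - 4 = -9
Det delta = entry_delta * cofactor = -9 * 8 = -72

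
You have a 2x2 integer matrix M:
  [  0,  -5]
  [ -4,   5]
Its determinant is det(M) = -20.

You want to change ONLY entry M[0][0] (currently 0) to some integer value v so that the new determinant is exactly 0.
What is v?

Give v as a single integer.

Answer: 4

Derivation:
det is linear in entry M[0][0]: det = old_det + (v - 0) * C_00
Cofactor C_00 = 5
Want det = 0: -20 + (v - 0) * 5 = 0
  (v - 0) = 20 / 5 = 4
  v = 0 + (4) = 4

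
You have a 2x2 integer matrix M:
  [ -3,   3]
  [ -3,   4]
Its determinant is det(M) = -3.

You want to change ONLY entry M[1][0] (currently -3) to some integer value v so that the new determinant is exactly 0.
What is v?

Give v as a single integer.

Answer: -4

Derivation:
det is linear in entry M[1][0]: det = old_det + (v - -3) * C_10
Cofactor C_10 = -3
Want det = 0: -3 + (v - -3) * -3 = 0
  (v - -3) = 3 / -3 = -1
  v = -3 + (-1) = -4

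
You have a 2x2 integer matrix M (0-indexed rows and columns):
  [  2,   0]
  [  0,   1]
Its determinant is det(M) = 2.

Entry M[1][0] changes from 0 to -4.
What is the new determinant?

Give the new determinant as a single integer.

Answer: 2

Derivation:
det is linear in row 1: changing M[1][0] by delta changes det by delta * cofactor(1,0).
Cofactor C_10 = (-1)^(1+0) * minor(1,0) = 0
Entry delta = -4 - 0 = -4
Det delta = -4 * 0 = 0
New det = 2 + 0 = 2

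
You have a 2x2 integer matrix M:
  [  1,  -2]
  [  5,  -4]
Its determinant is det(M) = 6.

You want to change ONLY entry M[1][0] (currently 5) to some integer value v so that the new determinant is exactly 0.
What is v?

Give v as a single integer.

Answer: 2

Derivation:
det is linear in entry M[1][0]: det = old_det + (v - 5) * C_10
Cofactor C_10 = 2
Want det = 0: 6 + (v - 5) * 2 = 0
  (v - 5) = -6 / 2 = -3
  v = 5 + (-3) = 2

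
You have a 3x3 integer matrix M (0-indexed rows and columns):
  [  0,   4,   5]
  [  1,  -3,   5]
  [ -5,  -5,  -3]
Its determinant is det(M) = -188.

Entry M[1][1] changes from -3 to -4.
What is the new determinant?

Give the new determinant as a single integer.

det is linear in row 1: changing M[1][1] by delta changes det by delta * cofactor(1,1).
Cofactor C_11 = (-1)^(1+1) * minor(1,1) = 25
Entry delta = -4 - -3 = -1
Det delta = -1 * 25 = -25
New det = -188 + -25 = -213

Answer: -213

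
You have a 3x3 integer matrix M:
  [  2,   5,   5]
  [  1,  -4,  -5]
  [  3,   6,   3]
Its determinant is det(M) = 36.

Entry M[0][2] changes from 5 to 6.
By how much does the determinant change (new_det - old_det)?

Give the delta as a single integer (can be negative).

Answer: 18

Derivation:
Cofactor C_02 = 18
Entry delta = 6 - 5 = 1
Det delta = entry_delta * cofactor = 1 * 18 = 18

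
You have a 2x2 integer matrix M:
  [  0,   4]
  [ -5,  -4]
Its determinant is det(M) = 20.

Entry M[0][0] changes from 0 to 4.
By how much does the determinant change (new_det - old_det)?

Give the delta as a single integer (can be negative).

Answer: -16

Derivation:
Cofactor C_00 = -4
Entry delta = 4 - 0 = 4
Det delta = entry_delta * cofactor = 4 * -4 = -16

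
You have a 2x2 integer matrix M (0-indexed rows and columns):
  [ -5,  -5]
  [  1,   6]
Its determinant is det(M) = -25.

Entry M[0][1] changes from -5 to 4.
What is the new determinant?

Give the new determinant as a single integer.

Answer: -34

Derivation:
det is linear in row 0: changing M[0][1] by delta changes det by delta * cofactor(0,1).
Cofactor C_01 = (-1)^(0+1) * minor(0,1) = -1
Entry delta = 4 - -5 = 9
Det delta = 9 * -1 = -9
New det = -25 + -9 = -34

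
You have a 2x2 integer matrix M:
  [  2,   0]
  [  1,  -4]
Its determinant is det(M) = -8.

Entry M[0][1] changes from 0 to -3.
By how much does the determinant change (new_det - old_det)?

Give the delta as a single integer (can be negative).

Cofactor C_01 = -1
Entry delta = -3 - 0 = -3
Det delta = entry_delta * cofactor = -3 * -1 = 3

Answer: 3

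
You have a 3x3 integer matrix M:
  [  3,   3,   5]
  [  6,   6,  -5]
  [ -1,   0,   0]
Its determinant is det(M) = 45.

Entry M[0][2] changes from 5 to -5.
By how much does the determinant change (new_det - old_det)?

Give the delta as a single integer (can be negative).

Cofactor C_02 = 6
Entry delta = -5 - 5 = -10
Det delta = entry_delta * cofactor = -10 * 6 = -60

Answer: -60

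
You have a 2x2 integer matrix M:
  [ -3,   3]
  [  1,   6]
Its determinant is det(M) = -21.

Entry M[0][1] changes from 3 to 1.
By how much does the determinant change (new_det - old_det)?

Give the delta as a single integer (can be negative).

Cofactor C_01 = -1
Entry delta = 1 - 3 = -2
Det delta = entry_delta * cofactor = -2 * -1 = 2

Answer: 2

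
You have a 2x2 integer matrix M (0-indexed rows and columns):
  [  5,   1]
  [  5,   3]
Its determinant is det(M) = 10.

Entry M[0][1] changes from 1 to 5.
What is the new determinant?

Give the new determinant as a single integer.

Answer: -10

Derivation:
det is linear in row 0: changing M[0][1] by delta changes det by delta * cofactor(0,1).
Cofactor C_01 = (-1)^(0+1) * minor(0,1) = -5
Entry delta = 5 - 1 = 4
Det delta = 4 * -5 = -20
New det = 10 + -20 = -10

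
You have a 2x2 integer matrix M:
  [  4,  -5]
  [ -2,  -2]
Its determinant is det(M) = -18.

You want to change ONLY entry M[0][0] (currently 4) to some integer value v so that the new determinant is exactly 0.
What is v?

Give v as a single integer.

Answer: -5

Derivation:
det is linear in entry M[0][0]: det = old_det + (v - 4) * C_00
Cofactor C_00 = -2
Want det = 0: -18 + (v - 4) * -2 = 0
  (v - 4) = 18 / -2 = -9
  v = 4 + (-9) = -5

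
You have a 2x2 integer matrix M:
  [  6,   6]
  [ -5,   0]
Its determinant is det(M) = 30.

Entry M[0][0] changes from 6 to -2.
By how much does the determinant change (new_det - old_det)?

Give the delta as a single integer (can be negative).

Answer: 0

Derivation:
Cofactor C_00 = 0
Entry delta = -2 - 6 = -8
Det delta = entry_delta * cofactor = -8 * 0 = 0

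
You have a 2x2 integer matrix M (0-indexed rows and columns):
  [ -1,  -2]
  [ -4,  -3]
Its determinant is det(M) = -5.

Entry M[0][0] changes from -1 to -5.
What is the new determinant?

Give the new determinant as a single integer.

det is linear in row 0: changing M[0][0] by delta changes det by delta * cofactor(0,0).
Cofactor C_00 = (-1)^(0+0) * minor(0,0) = -3
Entry delta = -5 - -1 = -4
Det delta = -4 * -3 = 12
New det = -5 + 12 = 7

Answer: 7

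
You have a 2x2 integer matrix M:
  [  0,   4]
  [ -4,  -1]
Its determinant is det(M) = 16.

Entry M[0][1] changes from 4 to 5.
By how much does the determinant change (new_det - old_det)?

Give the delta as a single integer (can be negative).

Cofactor C_01 = 4
Entry delta = 5 - 4 = 1
Det delta = entry_delta * cofactor = 1 * 4 = 4

Answer: 4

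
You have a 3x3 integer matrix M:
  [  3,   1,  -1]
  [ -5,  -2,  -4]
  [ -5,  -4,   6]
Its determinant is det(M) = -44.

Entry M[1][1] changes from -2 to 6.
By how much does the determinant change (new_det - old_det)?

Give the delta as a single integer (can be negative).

Cofactor C_11 = 13
Entry delta = 6 - -2 = 8
Det delta = entry_delta * cofactor = 8 * 13 = 104

Answer: 104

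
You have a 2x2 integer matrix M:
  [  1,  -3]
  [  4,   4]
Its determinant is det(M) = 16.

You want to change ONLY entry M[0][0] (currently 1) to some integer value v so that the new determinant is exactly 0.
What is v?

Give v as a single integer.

Answer: -3

Derivation:
det is linear in entry M[0][0]: det = old_det + (v - 1) * C_00
Cofactor C_00 = 4
Want det = 0: 16 + (v - 1) * 4 = 0
  (v - 1) = -16 / 4 = -4
  v = 1 + (-4) = -3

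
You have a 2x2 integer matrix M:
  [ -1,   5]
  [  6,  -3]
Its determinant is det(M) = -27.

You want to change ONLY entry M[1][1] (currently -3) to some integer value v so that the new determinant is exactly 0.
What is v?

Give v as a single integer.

Answer: -30

Derivation:
det is linear in entry M[1][1]: det = old_det + (v - -3) * C_11
Cofactor C_11 = -1
Want det = 0: -27 + (v - -3) * -1 = 0
  (v - -3) = 27 / -1 = -27
  v = -3 + (-27) = -30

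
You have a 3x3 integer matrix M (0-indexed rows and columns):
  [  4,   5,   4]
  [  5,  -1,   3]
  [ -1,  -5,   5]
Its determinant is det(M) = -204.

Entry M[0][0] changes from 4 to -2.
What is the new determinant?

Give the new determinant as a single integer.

Answer: -264

Derivation:
det is linear in row 0: changing M[0][0] by delta changes det by delta * cofactor(0,0).
Cofactor C_00 = (-1)^(0+0) * minor(0,0) = 10
Entry delta = -2 - 4 = -6
Det delta = -6 * 10 = -60
New det = -204 + -60 = -264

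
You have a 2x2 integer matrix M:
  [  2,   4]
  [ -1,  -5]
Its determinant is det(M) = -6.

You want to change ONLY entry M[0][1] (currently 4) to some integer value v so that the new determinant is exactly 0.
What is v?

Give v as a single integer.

Answer: 10

Derivation:
det is linear in entry M[0][1]: det = old_det + (v - 4) * C_01
Cofactor C_01 = 1
Want det = 0: -6 + (v - 4) * 1 = 0
  (v - 4) = 6 / 1 = 6
  v = 4 + (6) = 10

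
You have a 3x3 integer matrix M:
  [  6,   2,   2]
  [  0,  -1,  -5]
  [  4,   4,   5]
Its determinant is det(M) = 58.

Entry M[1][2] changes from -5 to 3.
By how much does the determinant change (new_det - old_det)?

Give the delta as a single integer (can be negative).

Cofactor C_12 = -16
Entry delta = 3 - -5 = 8
Det delta = entry_delta * cofactor = 8 * -16 = -128

Answer: -128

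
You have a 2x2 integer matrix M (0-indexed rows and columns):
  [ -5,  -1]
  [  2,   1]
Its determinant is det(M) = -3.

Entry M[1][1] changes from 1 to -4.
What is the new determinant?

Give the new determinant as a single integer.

det is linear in row 1: changing M[1][1] by delta changes det by delta * cofactor(1,1).
Cofactor C_11 = (-1)^(1+1) * minor(1,1) = -5
Entry delta = -4 - 1 = -5
Det delta = -5 * -5 = 25
New det = -3 + 25 = 22

Answer: 22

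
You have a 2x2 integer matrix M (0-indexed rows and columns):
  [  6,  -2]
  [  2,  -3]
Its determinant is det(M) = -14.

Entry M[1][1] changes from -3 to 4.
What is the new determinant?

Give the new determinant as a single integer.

det is linear in row 1: changing M[1][1] by delta changes det by delta * cofactor(1,1).
Cofactor C_11 = (-1)^(1+1) * minor(1,1) = 6
Entry delta = 4 - -3 = 7
Det delta = 7 * 6 = 42
New det = -14 + 42 = 28

Answer: 28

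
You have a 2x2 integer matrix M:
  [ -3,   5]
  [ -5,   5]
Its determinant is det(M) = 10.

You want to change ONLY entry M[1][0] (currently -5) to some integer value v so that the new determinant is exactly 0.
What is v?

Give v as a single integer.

det is linear in entry M[1][0]: det = old_det + (v - -5) * C_10
Cofactor C_10 = -5
Want det = 0: 10 + (v - -5) * -5 = 0
  (v - -5) = -10 / -5 = 2
  v = -5 + (2) = -3

Answer: -3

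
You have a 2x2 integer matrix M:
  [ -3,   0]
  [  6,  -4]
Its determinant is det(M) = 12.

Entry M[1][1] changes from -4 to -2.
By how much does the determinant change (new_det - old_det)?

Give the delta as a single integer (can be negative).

Cofactor C_11 = -3
Entry delta = -2 - -4 = 2
Det delta = entry_delta * cofactor = 2 * -3 = -6

Answer: -6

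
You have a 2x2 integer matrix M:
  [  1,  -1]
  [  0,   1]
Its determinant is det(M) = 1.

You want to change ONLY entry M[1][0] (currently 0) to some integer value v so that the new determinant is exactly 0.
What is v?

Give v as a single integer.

Answer: -1

Derivation:
det is linear in entry M[1][0]: det = old_det + (v - 0) * C_10
Cofactor C_10 = 1
Want det = 0: 1 + (v - 0) * 1 = 0
  (v - 0) = -1 / 1 = -1
  v = 0 + (-1) = -1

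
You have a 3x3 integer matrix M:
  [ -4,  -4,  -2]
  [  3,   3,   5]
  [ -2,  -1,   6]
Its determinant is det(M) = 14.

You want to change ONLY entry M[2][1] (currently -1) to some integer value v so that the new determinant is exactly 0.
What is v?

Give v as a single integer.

det is linear in entry M[2][1]: det = old_det + (v - -1) * C_21
Cofactor C_21 = 14
Want det = 0: 14 + (v - -1) * 14 = 0
  (v - -1) = -14 / 14 = -1
  v = -1 + (-1) = -2

Answer: -2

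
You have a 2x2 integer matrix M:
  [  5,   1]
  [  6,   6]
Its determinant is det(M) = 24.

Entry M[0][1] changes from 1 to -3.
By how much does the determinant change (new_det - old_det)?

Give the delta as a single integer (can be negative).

Answer: 24

Derivation:
Cofactor C_01 = -6
Entry delta = -3 - 1 = -4
Det delta = entry_delta * cofactor = -4 * -6 = 24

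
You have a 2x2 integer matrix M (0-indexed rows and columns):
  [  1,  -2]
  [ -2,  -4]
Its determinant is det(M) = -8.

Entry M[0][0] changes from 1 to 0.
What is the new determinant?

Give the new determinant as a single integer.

det is linear in row 0: changing M[0][0] by delta changes det by delta * cofactor(0,0).
Cofactor C_00 = (-1)^(0+0) * minor(0,0) = -4
Entry delta = 0 - 1 = -1
Det delta = -1 * -4 = 4
New det = -8 + 4 = -4

Answer: -4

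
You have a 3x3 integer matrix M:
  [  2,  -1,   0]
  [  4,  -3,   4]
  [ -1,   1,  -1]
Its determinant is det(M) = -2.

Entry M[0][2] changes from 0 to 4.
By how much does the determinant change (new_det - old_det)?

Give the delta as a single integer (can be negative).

Cofactor C_02 = 1
Entry delta = 4 - 0 = 4
Det delta = entry_delta * cofactor = 4 * 1 = 4

Answer: 4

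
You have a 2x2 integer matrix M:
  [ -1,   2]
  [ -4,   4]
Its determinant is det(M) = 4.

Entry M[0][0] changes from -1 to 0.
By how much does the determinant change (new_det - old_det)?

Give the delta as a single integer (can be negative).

Cofactor C_00 = 4
Entry delta = 0 - -1 = 1
Det delta = entry_delta * cofactor = 1 * 4 = 4

Answer: 4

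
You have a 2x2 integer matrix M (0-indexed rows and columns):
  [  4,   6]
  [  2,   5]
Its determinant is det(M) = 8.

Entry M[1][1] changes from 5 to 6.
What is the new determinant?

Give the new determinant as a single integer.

det is linear in row 1: changing M[1][1] by delta changes det by delta * cofactor(1,1).
Cofactor C_11 = (-1)^(1+1) * minor(1,1) = 4
Entry delta = 6 - 5 = 1
Det delta = 1 * 4 = 4
New det = 8 + 4 = 12

Answer: 12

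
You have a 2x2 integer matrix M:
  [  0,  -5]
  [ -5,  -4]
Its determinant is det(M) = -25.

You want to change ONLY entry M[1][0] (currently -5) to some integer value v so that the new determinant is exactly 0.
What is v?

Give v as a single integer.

Answer: 0

Derivation:
det is linear in entry M[1][0]: det = old_det + (v - -5) * C_10
Cofactor C_10 = 5
Want det = 0: -25 + (v - -5) * 5 = 0
  (v - -5) = 25 / 5 = 5
  v = -5 + (5) = 0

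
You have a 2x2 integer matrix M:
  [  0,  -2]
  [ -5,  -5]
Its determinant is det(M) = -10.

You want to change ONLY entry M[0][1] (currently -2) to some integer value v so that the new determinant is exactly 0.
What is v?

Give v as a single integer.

Answer: 0

Derivation:
det is linear in entry M[0][1]: det = old_det + (v - -2) * C_01
Cofactor C_01 = 5
Want det = 0: -10 + (v - -2) * 5 = 0
  (v - -2) = 10 / 5 = 2
  v = -2 + (2) = 0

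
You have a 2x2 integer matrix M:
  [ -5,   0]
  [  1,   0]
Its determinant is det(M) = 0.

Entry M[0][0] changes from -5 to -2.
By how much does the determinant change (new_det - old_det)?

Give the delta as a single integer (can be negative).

Cofactor C_00 = 0
Entry delta = -2 - -5 = 3
Det delta = entry_delta * cofactor = 3 * 0 = 0

Answer: 0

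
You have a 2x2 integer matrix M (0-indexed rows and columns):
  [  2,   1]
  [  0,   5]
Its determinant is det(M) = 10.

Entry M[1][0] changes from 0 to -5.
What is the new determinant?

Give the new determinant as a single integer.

Answer: 15

Derivation:
det is linear in row 1: changing M[1][0] by delta changes det by delta * cofactor(1,0).
Cofactor C_10 = (-1)^(1+0) * minor(1,0) = -1
Entry delta = -5 - 0 = -5
Det delta = -5 * -1 = 5
New det = 10 + 5 = 15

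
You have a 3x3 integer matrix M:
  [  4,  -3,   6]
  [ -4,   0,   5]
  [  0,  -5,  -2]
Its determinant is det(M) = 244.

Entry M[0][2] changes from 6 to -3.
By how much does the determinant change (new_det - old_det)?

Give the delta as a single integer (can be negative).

Answer: -180

Derivation:
Cofactor C_02 = 20
Entry delta = -3 - 6 = -9
Det delta = entry_delta * cofactor = -9 * 20 = -180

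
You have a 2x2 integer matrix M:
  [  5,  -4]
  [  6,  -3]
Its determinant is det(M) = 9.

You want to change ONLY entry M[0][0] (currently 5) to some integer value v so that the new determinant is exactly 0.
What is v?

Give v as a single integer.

Answer: 8

Derivation:
det is linear in entry M[0][0]: det = old_det + (v - 5) * C_00
Cofactor C_00 = -3
Want det = 0: 9 + (v - 5) * -3 = 0
  (v - 5) = -9 / -3 = 3
  v = 5 + (3) = 8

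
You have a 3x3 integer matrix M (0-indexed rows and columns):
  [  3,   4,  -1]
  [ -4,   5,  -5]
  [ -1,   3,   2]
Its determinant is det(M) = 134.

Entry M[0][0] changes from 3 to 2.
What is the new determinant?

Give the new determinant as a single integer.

det is linear in row 0: changing M[0][0] by delta changes det by delta * cofactor(0,0).
Cofactor C_00 = (-1)^(0+0) * minor(0,0) = 25
Entry delta = 2 - 3 = -1
Det delta = -1 * 25 = -25
New det = 134 + -25 = 109

Answer: 109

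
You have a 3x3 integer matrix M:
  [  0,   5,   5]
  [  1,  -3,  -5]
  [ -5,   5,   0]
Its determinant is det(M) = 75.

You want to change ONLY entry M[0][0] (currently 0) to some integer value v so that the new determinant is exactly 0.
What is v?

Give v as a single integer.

det is linear in entry M[0][0]: det = old_det + (v - 0) * C_00
Cofactor C_00 = 25
Want det = 0: 75 + (v - 0) * 25 = 0
  (v - 0) = -75 / 25 = -3
  v = 0 + (-3) = -3

Answer: -3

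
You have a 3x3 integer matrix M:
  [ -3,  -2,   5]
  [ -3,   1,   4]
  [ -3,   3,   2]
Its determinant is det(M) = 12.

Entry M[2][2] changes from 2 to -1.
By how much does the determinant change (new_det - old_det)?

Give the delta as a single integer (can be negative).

Answer: 27

Derivation:
Cofactor C_22 = -9
Entry delta = -1 - 2 = -3
Det delta = entry_delta * cofactor = -3 * -9 = 27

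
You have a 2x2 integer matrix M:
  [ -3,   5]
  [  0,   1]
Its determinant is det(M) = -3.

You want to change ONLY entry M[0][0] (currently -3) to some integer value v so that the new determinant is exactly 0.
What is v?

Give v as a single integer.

det is linear in entry M[0][0]: det = old_det + (v - -3) * C_00
Cofactor C_00 = 1
Want det = 0: -3 + (v - -3) * 1 = 0
  (v - -3) = 3 / 1 = 3
  v = -3 + (3) = 0

Answer: 0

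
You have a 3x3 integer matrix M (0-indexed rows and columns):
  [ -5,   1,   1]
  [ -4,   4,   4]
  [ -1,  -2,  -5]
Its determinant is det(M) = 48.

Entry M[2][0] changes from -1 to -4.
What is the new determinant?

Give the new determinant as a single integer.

Answer: 48

Derivation:
det is linear in row 2: changing M[2][0] by delta changes det by delta * cofactor(2,0).
Cofactor C_20 = (-1)^(2+0) * minor(2,0) = 0
Entry delta = -4 - -1 = -3
Det delta = -3 * 0 = 0
New det = 48 + 0 = 48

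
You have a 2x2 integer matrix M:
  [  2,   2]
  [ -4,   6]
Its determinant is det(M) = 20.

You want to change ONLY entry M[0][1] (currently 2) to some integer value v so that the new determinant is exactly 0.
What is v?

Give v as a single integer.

Answer: -3

Derivation:
det is linear in entry M[0][1]: det = old_det + (v - 2) * C_01
Cofactor C_01 = 4
Want det = 0: 20 + (v - 2) * 4 = 0
  (v - 2) = -20 / 4 = -5
  v = 2 + (-5) = -3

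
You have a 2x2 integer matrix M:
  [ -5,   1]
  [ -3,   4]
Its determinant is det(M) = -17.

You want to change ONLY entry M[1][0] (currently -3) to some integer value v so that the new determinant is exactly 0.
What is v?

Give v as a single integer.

det is linear in entry M[1][0]: det = old_det + (v - -3) * C_10
Cofactor C_10 = -1
Want det = 0: -17 + (v - -3) * -1 = 0
  (v - -3) = 17 / -1 = -17
  v = -3 + (-17) = -20

Answer: -20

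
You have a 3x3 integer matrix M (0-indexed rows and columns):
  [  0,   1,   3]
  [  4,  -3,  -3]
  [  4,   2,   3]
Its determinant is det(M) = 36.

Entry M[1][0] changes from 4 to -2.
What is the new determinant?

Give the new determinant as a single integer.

det is linear in row 1: changing M[1][0] by delta changes det by delta * cofactor(1,0).
Cofactor C_10 = (-1)^(1+0) * minor(1,0) = 3
Entry delta = -2 - 4 = -6
Det delta = -6 * 3 = -18
New det = 36 + -18 = 18

Answer: 18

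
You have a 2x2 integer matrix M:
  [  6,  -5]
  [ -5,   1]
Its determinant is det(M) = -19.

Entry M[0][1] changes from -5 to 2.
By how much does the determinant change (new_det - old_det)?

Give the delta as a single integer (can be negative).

Cofactor C_01 = 5
Entry delta = 2 - -5 = 7
Det delta = entry_delta * cofactor = 7 * 5 = 35

Answer: 35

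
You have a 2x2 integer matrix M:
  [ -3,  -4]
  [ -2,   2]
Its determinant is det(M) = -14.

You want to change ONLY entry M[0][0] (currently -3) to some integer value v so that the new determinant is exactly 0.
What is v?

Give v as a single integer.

Answer: 4

Derivation:
det is linear in entry M[0][0]: det = old_det + (v - -3) * C_00
Cofactor C_00 = 2
Want det = 0: -14 + (v - -3) * 2 = 0
  (v - -3) = 14 / 2 = 7
  v = -3 + (7) = 4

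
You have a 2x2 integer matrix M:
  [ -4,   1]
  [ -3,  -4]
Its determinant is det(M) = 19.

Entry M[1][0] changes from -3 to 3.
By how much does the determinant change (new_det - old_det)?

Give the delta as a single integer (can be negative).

Cofactor C_10 = -1
Entry delta = 3 - -3 = 6
Det delta = entry_delta * cofactor = 6 * -1 = -6

Answer: -6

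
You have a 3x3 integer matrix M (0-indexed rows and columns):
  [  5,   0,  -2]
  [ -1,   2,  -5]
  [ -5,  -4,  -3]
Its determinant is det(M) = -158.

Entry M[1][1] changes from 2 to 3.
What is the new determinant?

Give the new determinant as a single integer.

det is linear in row 1: changing M[1][1] by delta changes det by delta * cofactor(1,1).
Cofactor C_11 = (-1)^(1+1) * minor(1,1) = -25
Entry delta = 3 - 2 = 1
Det delta = 1 * -25 = -25
New det = -158 + -25 = -183

Answer: -183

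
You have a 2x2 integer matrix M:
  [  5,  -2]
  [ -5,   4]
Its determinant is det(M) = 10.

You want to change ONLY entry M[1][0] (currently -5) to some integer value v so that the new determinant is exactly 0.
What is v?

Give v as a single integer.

Answer: -10

Derivation:
det is linear in entry M[1][0]: det = old_det + (v - -5) * C_10
Cofactor C_10 = 2
Want det = 0: 10 + (v - -5) * 2 = 0
  (v - -5) = -10 / 2 = -5
  v = -5 + (-5) = -10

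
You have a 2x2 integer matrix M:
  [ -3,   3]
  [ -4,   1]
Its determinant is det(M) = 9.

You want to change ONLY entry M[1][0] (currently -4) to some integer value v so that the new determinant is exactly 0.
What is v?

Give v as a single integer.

det is linear in entry M[1][0]: det = old_det + (v - -4) * C_10
Cofactor C_10 = -3
Want det = 0: 9 + (v - -4) * -3 = 0
  (v - -4) = -9 / -3 = 3
  v = -4 + (3) = -1

Answer: -1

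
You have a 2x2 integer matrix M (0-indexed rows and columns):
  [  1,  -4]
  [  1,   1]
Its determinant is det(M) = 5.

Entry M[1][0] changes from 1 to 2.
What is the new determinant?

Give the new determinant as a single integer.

Answer: 9

Derivation:
det is linear in row 1: changing M[1][0] by delta changes det by delta * cofactor(1,0).
Cofactor C_10 = (-1)^(1+0) * minor(1,0) = 4
Entry delta = 2 - 1 = 1
Det delta = 1 * 4 = 4
New det = 5 + 4 = 9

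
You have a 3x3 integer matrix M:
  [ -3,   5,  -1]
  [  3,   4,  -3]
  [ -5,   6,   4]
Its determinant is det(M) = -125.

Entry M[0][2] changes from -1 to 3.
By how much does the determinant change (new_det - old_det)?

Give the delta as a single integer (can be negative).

Cofactor C_02 = 38
Entry delta = 3 - -1 = 4
Det delta = entry_delta * cofactor = 4 * 38 = 152

Answer: 152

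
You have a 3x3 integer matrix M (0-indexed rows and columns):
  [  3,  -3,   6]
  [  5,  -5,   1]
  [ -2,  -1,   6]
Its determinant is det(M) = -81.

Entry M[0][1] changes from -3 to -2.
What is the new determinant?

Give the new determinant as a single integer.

Answer: -113

Derivation:
det is linear in row 0: changing M[0][1] by delta changes det by delta * cofactor(0,1).
Cofactor C_01 = (-1)^(0+1) * minor(0,1) = -32
Entry delta = -2 - -3 = 1
Det delta = 1 * -32 = -32
New det = -81 + -32 = -113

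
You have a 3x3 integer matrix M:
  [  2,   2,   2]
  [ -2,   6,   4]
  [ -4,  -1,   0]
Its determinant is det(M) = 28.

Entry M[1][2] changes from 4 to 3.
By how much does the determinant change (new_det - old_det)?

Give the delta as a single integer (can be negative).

Cofactor C_12 = -6
Entry delta = 3 - 4 = -1
Det delta = entry_delta * cofactor = -1 * -6 = 6

Answer: 6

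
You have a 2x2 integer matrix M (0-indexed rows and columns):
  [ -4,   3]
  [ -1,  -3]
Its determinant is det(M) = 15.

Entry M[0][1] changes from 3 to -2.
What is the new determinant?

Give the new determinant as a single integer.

det is linear in row 0: changing M[0][1] by delta changes det by delta * cofactor(0,1).
Cofactor C_01 = (-1)^(0+1) * minor(0,1) = 1
Entry delta = -2 - 3 = -5
Det delta = -5 * 1 = -5
New det = 15 + -5 = 10

Answer: 10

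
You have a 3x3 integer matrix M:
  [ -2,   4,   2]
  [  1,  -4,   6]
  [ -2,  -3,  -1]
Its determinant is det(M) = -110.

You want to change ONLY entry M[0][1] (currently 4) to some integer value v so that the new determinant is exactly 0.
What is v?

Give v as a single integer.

Answer: -6

Derivation:
det is linear in entry M[0][1]: det = old_det + (v - 4) * C_01
Cofactor C_01 = -11
Want det = 0: -110 + (v - 4) * -11 = 0
  (v - 4) = 110 / -11 = -10
  v = 4 + (-10) = -6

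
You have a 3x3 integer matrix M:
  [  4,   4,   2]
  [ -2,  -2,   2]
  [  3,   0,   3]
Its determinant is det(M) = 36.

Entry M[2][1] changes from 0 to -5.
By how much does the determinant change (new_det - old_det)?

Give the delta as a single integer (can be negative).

Answer: 60

Derivation:
Cofactor C_21 = -12
Entry delta = -5 - 0 = -5
Det delta = entry_delta * cofactor = -5 * -12 = 60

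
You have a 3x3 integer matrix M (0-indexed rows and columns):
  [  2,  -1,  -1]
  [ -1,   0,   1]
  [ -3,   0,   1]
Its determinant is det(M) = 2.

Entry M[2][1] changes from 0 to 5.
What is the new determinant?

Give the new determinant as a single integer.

det is linear in row 2: changing M[2][1] by delta changes det by delta * cofactor(2,1).
Cofactor C_21 = (-1)^(2+1) * minor(2,1) = -1
Entry delta = 5 - 0 = 5
Det delta = 5 * -1 = -5
New det = 2 + -5 = -3

Answer: -3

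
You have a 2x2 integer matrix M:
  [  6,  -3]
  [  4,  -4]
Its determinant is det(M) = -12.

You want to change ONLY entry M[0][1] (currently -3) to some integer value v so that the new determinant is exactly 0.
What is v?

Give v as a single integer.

det is linear in entry M[0][1]: det = old_det + (v - -3) * C_01
Cofactor C_01 = -4
Want det = 0: -12 + (v - -3) * -4 = 0
  (v - -3) = 12 / -4 = -3
  v = -3 + (-3) = -6

Answer: -6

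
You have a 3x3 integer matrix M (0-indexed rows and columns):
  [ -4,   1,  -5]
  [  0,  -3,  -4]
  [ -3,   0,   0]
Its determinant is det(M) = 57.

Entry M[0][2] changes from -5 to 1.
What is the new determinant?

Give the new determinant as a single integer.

det is linear in row 0: changing M[0][2] by delta changes det by delta * cofactor(0,2).
Cofactor C_02 = (-1)^(0+2) * minor(0,2) = -9
Entry delta = 1 - -5 = 6
Det delta = 6 * -9 = -54
New det = 57 + -54 = 3

Answer: 3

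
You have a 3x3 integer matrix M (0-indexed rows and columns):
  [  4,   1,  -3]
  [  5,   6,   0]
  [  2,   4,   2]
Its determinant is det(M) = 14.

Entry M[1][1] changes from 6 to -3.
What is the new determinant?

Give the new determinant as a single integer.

Answer: -112

Derivation:
det is linear in row 1: changing M[1][1] by delta changes det by delta * cofactor(1,1).
Cofactor C_11 = (-1)^(1+1) * minor(1,1) = 14
Entry delta = -3 - 6 = -9
Det delta = -9 * 14 = -126
New det = 14 + -126 = -112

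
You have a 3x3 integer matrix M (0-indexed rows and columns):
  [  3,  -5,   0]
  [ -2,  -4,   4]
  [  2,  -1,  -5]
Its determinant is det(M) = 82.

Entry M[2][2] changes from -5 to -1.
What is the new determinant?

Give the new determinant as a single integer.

Answer: -6

Derivation:
det is linear in row 2: changing M[2][2] by delta changes det by delta * cofactor(2,2).
Cofactor C_22 = (-1)^(2+2) * minor(2,2) = -22
Entry delta = -1 - -5 = 4
Det delta = 4 * -22 = -88
New det = 82 + -88 = -6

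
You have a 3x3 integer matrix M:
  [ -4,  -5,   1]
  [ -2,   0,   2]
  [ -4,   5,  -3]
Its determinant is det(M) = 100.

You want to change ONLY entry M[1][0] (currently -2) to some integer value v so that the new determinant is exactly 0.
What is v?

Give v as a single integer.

Answer: 8

Derivation:
det is linear in entry M[1][0]: det = old_det + (v - -2) * C_10
Cofactor C_10 = -10
Want det = 0: 100 + (v - -2) * -10 = 0
  (v - -2) = -100 / -10 = 10
  v = -2 + (10) = 8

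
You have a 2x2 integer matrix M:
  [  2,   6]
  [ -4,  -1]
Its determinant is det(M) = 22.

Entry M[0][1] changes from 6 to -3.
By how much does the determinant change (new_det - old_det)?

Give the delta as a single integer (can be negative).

Answer: -36

Derivation:
Cofactor C_01 = 4
Entry delta = -3 - 6 = -9
Det delta = entry_delta * cofactor = -9 * 4 = -36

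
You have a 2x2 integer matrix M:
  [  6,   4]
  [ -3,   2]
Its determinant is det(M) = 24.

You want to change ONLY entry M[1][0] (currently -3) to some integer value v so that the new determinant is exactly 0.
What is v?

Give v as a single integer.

Answer: 3

Derivation:
det is linear in entry M[1][0]: det = old_det + (v - -3) * C_10
Cofactor C_10 = -4
Want det = 0: 24 + (v - -3) * -4 = 0
  (v - -3) = -24 / -4 = 6
  v = -3 + (6) = 3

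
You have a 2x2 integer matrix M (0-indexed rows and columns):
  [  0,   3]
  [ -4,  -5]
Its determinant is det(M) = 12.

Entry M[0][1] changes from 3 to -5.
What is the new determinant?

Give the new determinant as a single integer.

Answer: -20

Derivation:
det is linear in row 0: changing M[0][1] by delta changes det by delta * cofactor(0,1).
Cofactor C_01 = (-1)^(0+1) * minor(0,1) = 4
Entry delta = -5 - 3 = -8
Det delta = -8 * 4 = -32
New det = 12 + -32 = -20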